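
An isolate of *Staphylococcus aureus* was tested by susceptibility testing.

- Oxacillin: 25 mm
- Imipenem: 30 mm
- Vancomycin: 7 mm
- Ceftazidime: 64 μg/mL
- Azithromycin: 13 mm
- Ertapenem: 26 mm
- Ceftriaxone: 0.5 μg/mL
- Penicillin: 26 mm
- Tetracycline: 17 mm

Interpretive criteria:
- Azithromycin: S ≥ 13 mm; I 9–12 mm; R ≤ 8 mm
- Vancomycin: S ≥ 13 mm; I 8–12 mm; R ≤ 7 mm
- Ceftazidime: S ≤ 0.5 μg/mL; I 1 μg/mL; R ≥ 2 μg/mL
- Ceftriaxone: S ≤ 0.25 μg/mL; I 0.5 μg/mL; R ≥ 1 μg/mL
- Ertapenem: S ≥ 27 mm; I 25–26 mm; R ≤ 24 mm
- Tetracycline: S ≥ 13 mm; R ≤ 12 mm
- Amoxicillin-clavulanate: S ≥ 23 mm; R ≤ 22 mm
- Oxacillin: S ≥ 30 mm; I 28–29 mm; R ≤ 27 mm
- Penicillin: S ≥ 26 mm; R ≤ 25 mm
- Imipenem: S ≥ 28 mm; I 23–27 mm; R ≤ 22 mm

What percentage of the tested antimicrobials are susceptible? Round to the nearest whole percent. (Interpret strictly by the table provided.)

Oxacillin: 25 mm is ≤ 27 mm ⇒ R
Imipenem 30 mm: ≥ 28 mm → S
Vancomycin 7 mm: ≤ 7 mm → Resistant
Ceftazidime: 64 μg/mL is ≥ 2 μg/mL — resistant
Azithromycin 13 mm: ≥ 13 mm ⇒ Susceptible
Ertapenem 26 mm: in 25–26 mm ⇒ Intermediate
Ceftriaxone 0.5 μg/mL: = 0.5 μg/mL ⇒ intermediate
Penicillin 26 mm: ≥ 26 mm ⇒ S
Tetracycline 17 mm: ≥ 13 mm ⇒ Susceptible
Susceptible: 4/9

44%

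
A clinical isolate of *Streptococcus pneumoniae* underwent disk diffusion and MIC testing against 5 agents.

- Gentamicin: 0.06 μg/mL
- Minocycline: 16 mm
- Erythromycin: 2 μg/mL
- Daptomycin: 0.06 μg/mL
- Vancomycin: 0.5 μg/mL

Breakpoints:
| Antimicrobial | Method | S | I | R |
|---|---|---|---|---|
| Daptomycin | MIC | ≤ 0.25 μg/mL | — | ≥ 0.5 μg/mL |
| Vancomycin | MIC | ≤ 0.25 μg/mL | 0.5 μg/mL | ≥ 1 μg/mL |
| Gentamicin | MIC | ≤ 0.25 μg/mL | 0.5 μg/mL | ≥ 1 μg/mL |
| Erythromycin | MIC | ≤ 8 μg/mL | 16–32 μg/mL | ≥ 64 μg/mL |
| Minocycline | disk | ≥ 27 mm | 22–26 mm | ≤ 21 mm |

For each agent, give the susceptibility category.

S, R, S, S, I

Gentamicin (0.06 μg/mL) ≤ 0.25 μg/mL → Susceptible
Minocycline: 16 mm is ≤ 21 mm → R
Erythromycin 2 μg/mL: ≤ 8 μg/mL ⇒ S
Daptomycin (0.06 μg/mL) ≤ 0.25 μg/mL — susceptible
Vancomycin 0.5 μg/mL: = 0.5 μg/mL — Intermediate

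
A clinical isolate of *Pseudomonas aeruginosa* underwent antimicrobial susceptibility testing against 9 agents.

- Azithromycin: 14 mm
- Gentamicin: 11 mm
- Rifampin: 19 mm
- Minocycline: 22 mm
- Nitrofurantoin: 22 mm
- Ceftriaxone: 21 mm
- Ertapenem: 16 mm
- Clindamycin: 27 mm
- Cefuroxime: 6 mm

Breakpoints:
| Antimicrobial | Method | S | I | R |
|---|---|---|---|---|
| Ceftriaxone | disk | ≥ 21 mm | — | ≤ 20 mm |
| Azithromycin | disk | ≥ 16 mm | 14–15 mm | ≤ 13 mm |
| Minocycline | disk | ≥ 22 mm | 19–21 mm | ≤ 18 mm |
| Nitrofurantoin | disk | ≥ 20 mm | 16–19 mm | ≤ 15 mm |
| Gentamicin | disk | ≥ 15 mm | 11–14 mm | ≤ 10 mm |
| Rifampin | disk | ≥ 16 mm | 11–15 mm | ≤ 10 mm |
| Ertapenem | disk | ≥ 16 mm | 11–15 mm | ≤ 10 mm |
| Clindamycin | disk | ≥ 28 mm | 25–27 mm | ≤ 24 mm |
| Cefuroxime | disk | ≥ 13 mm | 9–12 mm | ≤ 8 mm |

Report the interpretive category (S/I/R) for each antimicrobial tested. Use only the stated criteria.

I, I, S, S, S, S, S, I, R

Azithromycin: 14 mm is in 14–15 mm → intermediate
Gentamicin: 11 mm is in 11–14 mm — intermediate
Rifampin (19 mm) ≥ 16 mm → S
Minocycline 22 mm: ≥ 22 mm ⇒ Susceptible
Nitrofurantoin (22 mm) ≥ 20 mm → susceptible
Ceftriaxone (21 mm) ≥ 21 mm — Susceptible
Ertapenem: 16 mm is ≥ 16 mm ⇒ susceptible
Clindamycin 27 mm: in 25–27 mm — intermediate
Cefuroxime (6 mm) ≤ 8 mm ⇒ R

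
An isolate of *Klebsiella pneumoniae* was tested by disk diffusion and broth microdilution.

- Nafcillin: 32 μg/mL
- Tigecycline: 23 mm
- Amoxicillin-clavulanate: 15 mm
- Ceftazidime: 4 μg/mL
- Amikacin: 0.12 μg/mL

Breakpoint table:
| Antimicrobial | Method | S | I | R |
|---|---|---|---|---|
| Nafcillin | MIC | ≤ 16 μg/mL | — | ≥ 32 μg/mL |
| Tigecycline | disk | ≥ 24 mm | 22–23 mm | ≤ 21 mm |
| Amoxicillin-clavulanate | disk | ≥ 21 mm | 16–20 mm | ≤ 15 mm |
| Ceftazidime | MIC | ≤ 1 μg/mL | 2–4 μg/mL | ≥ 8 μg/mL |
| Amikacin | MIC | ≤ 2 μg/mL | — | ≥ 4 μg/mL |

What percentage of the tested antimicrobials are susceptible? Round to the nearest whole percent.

20%

Nafcillin 32 μg/mL: ≥ 32 μg/mL → Resistant
Tigecycline: 23 mm is in 22–23 mm ⇒ Intermediate
Amoxicillin-clavulanate (15 mm) ≤ 15 mm ⇒ R
Ceftazidime 4 μg/mL: in 2–4 μg/mL — intermediate
Amikacin (0.12 μg/mL) ≤ 2 μg/mL ⇒ susceptible
Susceptible: 1/5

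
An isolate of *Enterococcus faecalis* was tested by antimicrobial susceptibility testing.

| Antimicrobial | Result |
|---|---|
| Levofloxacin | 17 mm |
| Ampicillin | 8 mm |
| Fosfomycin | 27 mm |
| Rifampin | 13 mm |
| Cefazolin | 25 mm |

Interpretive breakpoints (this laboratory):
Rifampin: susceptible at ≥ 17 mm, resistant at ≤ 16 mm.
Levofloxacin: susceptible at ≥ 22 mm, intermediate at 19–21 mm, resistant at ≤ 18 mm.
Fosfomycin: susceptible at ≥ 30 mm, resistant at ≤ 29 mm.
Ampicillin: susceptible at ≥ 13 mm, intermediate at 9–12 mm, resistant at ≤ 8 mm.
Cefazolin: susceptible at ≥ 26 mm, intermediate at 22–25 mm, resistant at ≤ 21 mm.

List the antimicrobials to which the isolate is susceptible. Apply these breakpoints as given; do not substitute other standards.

Levofloxacin 17 mm: ≤ 18 mm — resistant
Ampicillin 8 mm: ≤ 8 mm → Resistant
Fosfomycin: 27 mm is ≤ 29 mm — resistant
Rifampin (13 mm) ≤ 16 mm → resistant
Cefazolin (25 mm) in 22–25 mm ⇒ I

none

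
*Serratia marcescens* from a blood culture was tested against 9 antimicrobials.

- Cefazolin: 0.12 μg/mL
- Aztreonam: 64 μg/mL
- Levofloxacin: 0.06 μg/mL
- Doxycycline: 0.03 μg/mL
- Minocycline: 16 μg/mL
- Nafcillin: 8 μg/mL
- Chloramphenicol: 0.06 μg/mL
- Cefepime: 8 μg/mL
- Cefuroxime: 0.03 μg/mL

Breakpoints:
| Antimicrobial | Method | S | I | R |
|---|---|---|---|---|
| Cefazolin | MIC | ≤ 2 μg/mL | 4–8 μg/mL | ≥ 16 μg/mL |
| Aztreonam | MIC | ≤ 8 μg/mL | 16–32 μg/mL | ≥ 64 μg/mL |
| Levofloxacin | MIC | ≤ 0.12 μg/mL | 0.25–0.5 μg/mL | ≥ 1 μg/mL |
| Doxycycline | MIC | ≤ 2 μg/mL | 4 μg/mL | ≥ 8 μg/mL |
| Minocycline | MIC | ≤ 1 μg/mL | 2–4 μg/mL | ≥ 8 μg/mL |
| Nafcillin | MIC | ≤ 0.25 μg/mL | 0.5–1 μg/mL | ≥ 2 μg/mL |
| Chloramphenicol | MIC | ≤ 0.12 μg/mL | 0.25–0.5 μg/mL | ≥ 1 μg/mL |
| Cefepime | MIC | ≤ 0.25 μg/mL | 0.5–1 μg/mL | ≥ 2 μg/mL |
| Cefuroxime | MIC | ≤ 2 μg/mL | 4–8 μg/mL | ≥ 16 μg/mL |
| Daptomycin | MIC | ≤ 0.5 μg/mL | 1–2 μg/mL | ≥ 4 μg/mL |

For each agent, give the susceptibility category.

Cefazolin: 0.12 μg/mL is ≤ 2 μg/mL → S
Aztreonam 64 μg/mL: ≥ 64 μg/mL — resistant
Levofloxacin 0.06 μg/mL: ≤ 0.12 μg/mL ⇒ Susceptible
Doxycycline (0.03 μg/mL) ≤ 2 μg/mL — Susceptible
Minocycline: 16 μg/mL is ≥ 8 μg/mL → Resistant
Nafcillin (8 μg/mL) ≥ 2 μg/mL → Resistant
Chloramphenicol: 0.06 μg/mL is ≤ 0.12 μg/mL ⇒ Susceptible
Cefepime (8 μg/mL) ≥ 2 μg/mL ⇒ resistant
Cefuroxime: 0.03 μg/mL is ≤ 2 μg/mL ⇒ Susceptible

S, R, S, S, R, R, S, R, S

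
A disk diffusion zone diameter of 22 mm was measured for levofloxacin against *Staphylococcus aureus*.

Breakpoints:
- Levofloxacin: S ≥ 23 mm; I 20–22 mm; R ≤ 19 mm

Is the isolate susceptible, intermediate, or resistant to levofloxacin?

Intermediate

Levofloxacin (22 mm) in 20–22 mm ⇒ intermediate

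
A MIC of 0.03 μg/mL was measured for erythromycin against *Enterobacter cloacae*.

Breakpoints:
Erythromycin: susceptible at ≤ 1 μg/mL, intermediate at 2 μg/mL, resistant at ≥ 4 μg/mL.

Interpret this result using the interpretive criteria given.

Erythromycin (0.03 μg/mL) ≤ 1 μg/mL → S

S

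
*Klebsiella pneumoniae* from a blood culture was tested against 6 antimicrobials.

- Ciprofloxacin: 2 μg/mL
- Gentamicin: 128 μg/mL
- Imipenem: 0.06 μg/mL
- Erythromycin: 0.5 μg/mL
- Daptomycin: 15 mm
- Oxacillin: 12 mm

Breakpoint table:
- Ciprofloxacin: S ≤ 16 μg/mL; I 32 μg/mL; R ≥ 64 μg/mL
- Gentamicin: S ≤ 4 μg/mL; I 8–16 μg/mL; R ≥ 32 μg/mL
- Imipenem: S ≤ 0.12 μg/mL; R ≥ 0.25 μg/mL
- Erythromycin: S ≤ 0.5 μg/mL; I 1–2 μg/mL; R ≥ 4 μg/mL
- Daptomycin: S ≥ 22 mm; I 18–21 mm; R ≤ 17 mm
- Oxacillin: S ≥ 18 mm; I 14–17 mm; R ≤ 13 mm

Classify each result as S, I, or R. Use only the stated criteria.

Ciprofloxacin 2 μg/mL: ≤ 16 μg/mL — Susceptible
Gentamicin: 128 μg/mL is ≥ 32 μg/mL ⇒ R
Imipenem 0.06 μg/mL: ≤ 0.12 μg/mL ⇒ Susceptible
Erythromycin (0.5 μg/mL) ≤ 0.5 μg/mL ⇒ Susceptible
Daptomycin (15 mm) ≤ 17 mm → resistant
Oxacillin 12 mm: ≤ 13 mm ⇒ R

S, R, S, S, R, R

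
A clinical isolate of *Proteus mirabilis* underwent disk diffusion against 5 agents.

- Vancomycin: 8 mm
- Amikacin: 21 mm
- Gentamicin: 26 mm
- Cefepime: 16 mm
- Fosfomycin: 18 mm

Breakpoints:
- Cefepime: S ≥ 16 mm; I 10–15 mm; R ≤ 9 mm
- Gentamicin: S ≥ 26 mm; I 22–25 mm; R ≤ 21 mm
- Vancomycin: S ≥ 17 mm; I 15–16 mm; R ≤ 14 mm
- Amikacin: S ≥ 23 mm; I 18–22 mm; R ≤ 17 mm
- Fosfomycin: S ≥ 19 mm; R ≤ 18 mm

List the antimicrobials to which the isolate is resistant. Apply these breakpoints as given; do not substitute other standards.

Vancomycin: 8 mm is ≤ 14 mm → resistant
Amikacin (21 mm) in 18–22 mm ⇒ Intermediate
Gentamicin (26 mm) ≥ 26 mm → susceptible
Cefepime: 16 mm is ≥ 16 mm → susceptible
Fosfomycin: 18 mm is ≤ 18 mm — R

vancomycin, fosfomycin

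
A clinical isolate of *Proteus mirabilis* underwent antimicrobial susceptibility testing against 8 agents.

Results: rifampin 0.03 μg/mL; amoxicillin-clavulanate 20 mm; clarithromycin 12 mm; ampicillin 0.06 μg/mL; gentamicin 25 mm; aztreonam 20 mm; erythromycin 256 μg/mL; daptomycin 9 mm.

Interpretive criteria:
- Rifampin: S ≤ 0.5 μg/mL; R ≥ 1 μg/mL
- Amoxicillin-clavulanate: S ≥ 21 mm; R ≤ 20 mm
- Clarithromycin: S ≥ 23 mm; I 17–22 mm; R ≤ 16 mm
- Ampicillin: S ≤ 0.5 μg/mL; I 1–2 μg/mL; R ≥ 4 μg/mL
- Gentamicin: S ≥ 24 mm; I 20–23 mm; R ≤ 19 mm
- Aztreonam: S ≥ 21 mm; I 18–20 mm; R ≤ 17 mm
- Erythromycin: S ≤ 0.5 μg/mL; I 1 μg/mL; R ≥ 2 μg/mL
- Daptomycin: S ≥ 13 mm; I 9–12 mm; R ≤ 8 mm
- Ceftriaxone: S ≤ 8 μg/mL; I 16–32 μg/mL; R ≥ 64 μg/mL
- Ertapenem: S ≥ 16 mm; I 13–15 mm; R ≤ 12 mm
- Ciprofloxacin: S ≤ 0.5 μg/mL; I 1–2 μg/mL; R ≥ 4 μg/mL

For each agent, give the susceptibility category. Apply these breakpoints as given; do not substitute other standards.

Rifampin 0.03 μg/mL: ≤ 0.5 μg/mL — Susceptible
Amoxicillin-clavulanate: 20 mm is ≤ 20 mm → resistant
Clarithromycin (12 mm) ≤ 16 mm → R
Ampicillin (0.06 μg/mL) ≤ 0.5 μg/mL → Susceptible
Gentamicin (25 mm) ≥ 24 mm → susceptible
Aztreonam: 20 mm is in 18–20 mm — intermediate
Erythromycin (256 μg/mL) ≥ 2 μg/mL ⇒ Resistant
Daptomycin 9 mm: in 9–12 mm → I

S, R, R, S, S, I, R, I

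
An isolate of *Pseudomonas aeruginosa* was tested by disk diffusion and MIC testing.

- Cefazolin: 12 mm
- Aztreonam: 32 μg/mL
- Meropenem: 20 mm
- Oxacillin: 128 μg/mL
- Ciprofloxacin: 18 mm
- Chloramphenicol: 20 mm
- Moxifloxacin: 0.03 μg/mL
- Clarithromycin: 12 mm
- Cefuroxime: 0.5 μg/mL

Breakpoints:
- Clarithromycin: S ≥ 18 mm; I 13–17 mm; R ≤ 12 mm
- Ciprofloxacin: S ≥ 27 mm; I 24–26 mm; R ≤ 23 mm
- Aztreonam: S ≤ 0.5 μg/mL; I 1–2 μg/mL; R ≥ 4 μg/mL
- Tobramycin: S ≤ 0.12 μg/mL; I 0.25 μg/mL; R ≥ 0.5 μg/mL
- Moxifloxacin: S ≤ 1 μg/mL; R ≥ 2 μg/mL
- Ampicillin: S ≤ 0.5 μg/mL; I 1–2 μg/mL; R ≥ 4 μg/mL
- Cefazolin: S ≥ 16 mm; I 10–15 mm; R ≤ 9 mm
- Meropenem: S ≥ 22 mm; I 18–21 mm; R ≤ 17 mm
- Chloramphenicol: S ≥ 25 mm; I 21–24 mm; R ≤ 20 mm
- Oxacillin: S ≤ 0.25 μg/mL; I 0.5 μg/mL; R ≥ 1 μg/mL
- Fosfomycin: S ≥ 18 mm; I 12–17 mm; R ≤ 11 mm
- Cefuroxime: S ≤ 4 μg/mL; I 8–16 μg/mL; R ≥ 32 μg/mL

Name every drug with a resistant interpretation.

aztreonam, oxacillin, ciprofloxacin, chloramphenicol, clarithromycin

Cefazolin 12 mm: in 10–15 mm → I
Aztreonam: 32 μg/mL is ≥ 4 μg/mL ⇒ resistant
Meropenem (20 mm) in 18–21 mm → Intermediate
Oxacillin: 128 μg/mL is ≥ 1 μg/mL ⇒ resistant
Ciprofloxacin 18 mm: ≤ 23 mm — Resistant
Chloramphenicol 20 mm: ≤ 20 mm ⇒ resistant
Moxifloxacin (0.03 μg/mL) ≤ 1 μg/mL — susceptible
Clarithromycin 12 mm: ≤ 12 mm — resistant
Cefuroxime (0.5 μg/mL) ≤ 4 μg/mL — Susceptible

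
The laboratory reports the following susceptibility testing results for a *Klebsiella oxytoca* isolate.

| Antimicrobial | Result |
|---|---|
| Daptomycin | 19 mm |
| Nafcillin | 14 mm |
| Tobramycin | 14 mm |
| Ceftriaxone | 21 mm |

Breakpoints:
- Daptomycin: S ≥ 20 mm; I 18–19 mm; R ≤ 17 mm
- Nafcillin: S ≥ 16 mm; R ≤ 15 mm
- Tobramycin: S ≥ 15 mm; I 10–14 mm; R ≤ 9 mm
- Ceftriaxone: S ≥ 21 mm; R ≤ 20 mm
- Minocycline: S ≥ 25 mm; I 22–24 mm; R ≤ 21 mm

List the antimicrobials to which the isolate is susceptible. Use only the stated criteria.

ceftriaxone

Daptomycin: 19 mm is in 18–19 mm ⇒ Intermediate
Nafcillin: 14 mm is ≤ 15 mm — resistant
Tobramycin (14 mm) in 10–14 mm — I
Ceftriaxone: 21 mm is ≥ 21 mm — Susceptible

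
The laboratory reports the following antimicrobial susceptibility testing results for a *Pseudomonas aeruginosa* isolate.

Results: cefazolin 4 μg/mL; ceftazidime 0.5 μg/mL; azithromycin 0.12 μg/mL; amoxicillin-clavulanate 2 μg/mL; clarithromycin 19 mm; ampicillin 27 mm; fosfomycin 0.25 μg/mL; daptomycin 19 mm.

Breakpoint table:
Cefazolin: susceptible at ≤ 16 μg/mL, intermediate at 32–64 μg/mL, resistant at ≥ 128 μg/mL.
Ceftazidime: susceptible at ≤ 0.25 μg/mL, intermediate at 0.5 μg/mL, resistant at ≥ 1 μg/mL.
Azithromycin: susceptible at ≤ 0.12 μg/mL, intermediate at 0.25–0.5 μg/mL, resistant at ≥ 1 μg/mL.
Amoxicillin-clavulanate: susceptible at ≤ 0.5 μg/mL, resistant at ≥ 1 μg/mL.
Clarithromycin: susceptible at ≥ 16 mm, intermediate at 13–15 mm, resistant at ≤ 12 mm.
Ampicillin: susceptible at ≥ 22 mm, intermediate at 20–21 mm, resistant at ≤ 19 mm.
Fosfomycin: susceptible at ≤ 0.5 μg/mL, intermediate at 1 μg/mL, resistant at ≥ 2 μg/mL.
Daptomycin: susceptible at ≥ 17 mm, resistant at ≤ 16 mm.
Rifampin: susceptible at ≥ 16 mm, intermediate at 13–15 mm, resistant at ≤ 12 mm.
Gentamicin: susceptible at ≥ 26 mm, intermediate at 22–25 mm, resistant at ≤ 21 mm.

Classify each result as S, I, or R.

S, I, S, R, S, S, S, S

Cefazolin: 4 μg/mL is ≤ 16 μg/mL — Susceptible
Ceftazidime (0.5 μg/mL) = 0.5 μg/mL ⇒ Intermediate
Azithromycin 0.12 μg/mL: ≤ 0.12 μg/mL → susceptible
Amoxicillin-clavulanate 2 μg/mL: ≥ 1 μg/mL — resistant
Clarithromycin 19 mm: ≥ 16 mm — susceptible
Ampicillin 27 mm: ≥ 22 mm — Susceptible
Fosfomycin: 0.25 μg/mL is ≤ 0.5 μg/mL → susceptible
Daptomycin 19 mm: ≥ 17 mm ⇒ S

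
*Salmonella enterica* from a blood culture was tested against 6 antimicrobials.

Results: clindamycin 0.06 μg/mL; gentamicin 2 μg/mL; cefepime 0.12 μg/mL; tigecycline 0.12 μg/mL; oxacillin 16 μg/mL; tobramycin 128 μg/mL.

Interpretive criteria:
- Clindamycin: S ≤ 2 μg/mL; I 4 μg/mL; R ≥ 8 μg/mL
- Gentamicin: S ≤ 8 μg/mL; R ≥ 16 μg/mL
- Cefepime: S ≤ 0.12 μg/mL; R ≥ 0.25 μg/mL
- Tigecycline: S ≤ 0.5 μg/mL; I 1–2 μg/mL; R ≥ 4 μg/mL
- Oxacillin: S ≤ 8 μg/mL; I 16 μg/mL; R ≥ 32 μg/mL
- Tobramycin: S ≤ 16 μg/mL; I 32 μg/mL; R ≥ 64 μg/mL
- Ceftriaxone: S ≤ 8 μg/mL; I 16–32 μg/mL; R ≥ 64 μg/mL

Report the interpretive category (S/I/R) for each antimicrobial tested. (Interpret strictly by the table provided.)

Clindamycin (0.06 μg/mL) ≤ 2 μg/mL — susceptible
Gentamicin: 2 μg/mL is ≤ 8 μg/mL — Susceptible
Cefepime (0.12 μg/mL) ≤ 0.12 μg/mL — Susceptible
Tigecycline: 0.12 μg/mL is ≤ 0.5 μg/mL — susceptible
Oxacillin 16 μg/mL: = 16 μg/mL → I
Tobramycin: 128 μg/mL is ≥ 64 μg/mL — R

S, S, S, S, I, R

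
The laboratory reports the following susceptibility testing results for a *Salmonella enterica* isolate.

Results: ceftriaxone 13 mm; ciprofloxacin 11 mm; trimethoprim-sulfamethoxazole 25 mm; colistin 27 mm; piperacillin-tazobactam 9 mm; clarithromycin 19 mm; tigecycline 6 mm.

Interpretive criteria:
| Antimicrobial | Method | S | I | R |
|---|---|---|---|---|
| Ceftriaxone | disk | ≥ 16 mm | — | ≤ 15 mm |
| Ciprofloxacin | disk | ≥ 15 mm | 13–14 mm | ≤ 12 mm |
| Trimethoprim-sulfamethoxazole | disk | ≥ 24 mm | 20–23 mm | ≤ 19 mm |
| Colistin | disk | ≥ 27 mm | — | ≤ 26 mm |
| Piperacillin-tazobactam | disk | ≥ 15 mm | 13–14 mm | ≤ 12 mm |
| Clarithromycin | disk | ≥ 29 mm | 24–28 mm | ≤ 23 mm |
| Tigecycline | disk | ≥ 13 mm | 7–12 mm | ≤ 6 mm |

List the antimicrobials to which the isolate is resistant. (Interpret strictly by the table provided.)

ceftriaxone, ciprofloxacin, piperacillin-tazobactam, clarithromycin, tigecycline

Ceftriaxone: 13 mm is ≤ 15 mm — R
Ciprofloxacin 11 mm: ≤ 12 mm ⇒ resistant
Trimethoprim-sulfamethoxazole: 25 mm is ≥ 24 mm ⇒ Susceptible
Colistin (27 mm) ≥ 27 mm ⇒ Susceptible
Piperacillin-tazobactam (9 mm) ≤ 12 mm — Resistant
Clarithromycin: 19 mm is ≤ 23 mm — resistant
Tigecycline: 6 mm is ≤ 6 mm → R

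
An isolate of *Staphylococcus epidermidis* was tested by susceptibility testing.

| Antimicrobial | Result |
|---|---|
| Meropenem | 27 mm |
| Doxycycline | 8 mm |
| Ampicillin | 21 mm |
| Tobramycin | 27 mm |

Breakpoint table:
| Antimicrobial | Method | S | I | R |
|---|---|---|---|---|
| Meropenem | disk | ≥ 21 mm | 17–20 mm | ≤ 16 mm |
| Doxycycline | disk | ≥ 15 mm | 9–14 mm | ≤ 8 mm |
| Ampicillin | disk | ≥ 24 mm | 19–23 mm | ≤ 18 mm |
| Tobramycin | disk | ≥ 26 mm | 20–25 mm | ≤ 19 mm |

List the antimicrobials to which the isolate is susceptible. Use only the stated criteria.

Meropenem: 27 mm is ≥ 21 mm — S
Doxycycline 8 mm: ≤ 8 mm — Resistant
Ampicillin 21 mm: in 19–23 mm ⇒ I
Tobramycin (27 mm) ≥ 26 mm ⇒ Susceptible

meropenem, tobramycin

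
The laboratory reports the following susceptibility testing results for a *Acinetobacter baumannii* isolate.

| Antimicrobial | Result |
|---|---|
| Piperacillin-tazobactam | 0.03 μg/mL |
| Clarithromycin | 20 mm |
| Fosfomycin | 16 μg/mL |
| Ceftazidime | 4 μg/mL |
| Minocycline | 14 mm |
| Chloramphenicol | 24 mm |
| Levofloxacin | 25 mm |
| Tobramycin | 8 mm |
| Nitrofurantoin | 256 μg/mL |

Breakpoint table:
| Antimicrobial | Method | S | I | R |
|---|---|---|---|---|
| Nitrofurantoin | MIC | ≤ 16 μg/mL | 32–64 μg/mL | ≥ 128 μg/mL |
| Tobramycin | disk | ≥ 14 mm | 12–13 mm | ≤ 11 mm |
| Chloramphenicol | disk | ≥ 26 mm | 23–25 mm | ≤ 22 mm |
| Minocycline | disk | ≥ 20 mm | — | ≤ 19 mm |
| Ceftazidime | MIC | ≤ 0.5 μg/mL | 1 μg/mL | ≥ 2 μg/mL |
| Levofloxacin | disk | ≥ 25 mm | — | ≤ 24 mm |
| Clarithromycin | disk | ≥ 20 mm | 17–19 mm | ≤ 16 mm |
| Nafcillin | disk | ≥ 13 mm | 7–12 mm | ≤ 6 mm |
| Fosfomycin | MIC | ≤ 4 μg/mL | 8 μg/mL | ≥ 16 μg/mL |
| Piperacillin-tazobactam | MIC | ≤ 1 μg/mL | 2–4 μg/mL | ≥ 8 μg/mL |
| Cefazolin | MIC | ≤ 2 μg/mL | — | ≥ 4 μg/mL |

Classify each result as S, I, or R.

S, S, R, R, R, I, S, R, R

Piperacillin-tazobactam: 0.03 μg/mL is ≤ 1 μg/mL → S
Clarithromycin (20 mm) ≥ 20 mm → Susceptible
Fosfomycin 16 μg/mL: ≥ 16 μg/mL ⇒ resistant
Ceftazidime: 4 μg/mL is ≥ 2 μg/mL ⇒ R
Minocycline (14 mm) ≤ 19 mm — Resistant
Chloramphenicol 24 mm: in 23–25 mm → I
Levofloxacin 25 mm: ≥ 25 mm — Susceptible
Tobramycin (8 mm) ≤ 11 mm → Resistant
Nitrofurantoin: 256 μg/mL is ≥ 128 μg/mL — Resistant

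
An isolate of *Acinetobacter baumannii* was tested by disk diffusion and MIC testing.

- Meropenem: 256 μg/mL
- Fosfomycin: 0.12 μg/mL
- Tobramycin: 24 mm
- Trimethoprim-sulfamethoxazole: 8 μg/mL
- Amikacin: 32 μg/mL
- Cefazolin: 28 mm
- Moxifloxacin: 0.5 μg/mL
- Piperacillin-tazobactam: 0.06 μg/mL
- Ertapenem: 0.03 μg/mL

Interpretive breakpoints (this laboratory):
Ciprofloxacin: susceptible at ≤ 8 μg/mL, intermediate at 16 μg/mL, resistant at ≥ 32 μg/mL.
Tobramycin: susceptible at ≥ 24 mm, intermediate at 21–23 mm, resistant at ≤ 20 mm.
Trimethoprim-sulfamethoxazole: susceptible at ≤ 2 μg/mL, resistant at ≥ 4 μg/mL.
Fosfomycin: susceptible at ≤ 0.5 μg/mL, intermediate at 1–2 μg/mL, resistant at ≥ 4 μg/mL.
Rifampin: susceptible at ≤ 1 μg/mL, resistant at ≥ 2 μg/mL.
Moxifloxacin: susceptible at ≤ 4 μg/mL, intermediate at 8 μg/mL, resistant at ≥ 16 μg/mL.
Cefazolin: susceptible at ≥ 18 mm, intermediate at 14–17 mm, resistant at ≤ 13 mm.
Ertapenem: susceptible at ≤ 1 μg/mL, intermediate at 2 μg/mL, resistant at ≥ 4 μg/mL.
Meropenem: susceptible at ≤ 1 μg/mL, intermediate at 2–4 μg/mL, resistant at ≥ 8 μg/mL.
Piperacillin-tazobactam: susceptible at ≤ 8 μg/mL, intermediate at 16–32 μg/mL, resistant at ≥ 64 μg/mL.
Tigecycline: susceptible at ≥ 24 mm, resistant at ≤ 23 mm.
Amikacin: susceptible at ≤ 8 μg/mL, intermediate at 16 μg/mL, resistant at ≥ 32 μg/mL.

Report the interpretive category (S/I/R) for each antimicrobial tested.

R, S, S, R, R, S, S, S, S

Meropenem (256 μg/mL) ≥ 8 μg/mL ⇒ R
Fosfomycin 0.12 μg/mL: ≤ 0.5 μg/mL — susceptible
Tobramycin 24 mm: ≥ 24 mm → Susceptible
Trimethoprim-sulfamethoxazole 8 μg/mL: ≥ 4 μg/mL — resistant
Amikacin: 32 μg/mL is ≥ 32 μg/mL — Resistant
Cefazolin (28 mm) ≥ 18 mm → Susceptible
Moxifloxacin: 0.5 μg/mL is ≤ 4 μg/mL ⇒ susceptible
Piperacillin-tazobactam (0.06 μg/mL) ≤ 8 μg/mL — S
Ertapenem (0.03 μg/mL) ≤ 1 μg/mL ⇒ S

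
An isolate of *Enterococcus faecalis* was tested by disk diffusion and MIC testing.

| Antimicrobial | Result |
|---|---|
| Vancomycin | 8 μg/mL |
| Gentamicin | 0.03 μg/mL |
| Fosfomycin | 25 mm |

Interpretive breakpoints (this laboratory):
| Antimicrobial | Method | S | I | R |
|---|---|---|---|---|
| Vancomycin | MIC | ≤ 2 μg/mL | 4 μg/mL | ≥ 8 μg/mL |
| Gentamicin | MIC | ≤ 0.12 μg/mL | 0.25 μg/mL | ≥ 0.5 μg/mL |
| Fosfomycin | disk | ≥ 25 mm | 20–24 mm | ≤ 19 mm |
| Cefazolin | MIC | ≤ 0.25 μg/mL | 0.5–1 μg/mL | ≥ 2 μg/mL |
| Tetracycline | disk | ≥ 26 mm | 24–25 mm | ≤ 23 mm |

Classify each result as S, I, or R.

Vancomycin 8 μg/mL: ≥ 8 μg/mL → Resistant
Gentamicin (0.03 μg/mL) ≤ 0.12 μg/mL ⇒ susceptible
Fosfomycin 25 mm: ≥ 25 mm ⇒ Susceptible

R, S, S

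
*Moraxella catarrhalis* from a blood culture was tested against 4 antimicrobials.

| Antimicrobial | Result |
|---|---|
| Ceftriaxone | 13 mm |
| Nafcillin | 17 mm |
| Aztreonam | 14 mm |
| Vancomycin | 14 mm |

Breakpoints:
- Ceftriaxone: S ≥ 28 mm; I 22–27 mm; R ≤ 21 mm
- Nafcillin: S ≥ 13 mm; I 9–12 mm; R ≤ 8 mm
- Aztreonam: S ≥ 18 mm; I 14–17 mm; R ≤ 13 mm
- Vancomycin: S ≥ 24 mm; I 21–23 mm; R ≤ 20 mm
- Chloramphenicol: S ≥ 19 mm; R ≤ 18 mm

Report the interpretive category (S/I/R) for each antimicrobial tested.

Ceftriaxone (13 mm) ≤ 21 mm — R
Nafcillin (17 mm) ≥ 13 mm — Susceptible
Aztreonam: 14 mm is in 14–17 mm ⇒ Intermediate
Vancomycin: 14 mm is ≤ 20 mm ⇒ Resistant

R, S, I, R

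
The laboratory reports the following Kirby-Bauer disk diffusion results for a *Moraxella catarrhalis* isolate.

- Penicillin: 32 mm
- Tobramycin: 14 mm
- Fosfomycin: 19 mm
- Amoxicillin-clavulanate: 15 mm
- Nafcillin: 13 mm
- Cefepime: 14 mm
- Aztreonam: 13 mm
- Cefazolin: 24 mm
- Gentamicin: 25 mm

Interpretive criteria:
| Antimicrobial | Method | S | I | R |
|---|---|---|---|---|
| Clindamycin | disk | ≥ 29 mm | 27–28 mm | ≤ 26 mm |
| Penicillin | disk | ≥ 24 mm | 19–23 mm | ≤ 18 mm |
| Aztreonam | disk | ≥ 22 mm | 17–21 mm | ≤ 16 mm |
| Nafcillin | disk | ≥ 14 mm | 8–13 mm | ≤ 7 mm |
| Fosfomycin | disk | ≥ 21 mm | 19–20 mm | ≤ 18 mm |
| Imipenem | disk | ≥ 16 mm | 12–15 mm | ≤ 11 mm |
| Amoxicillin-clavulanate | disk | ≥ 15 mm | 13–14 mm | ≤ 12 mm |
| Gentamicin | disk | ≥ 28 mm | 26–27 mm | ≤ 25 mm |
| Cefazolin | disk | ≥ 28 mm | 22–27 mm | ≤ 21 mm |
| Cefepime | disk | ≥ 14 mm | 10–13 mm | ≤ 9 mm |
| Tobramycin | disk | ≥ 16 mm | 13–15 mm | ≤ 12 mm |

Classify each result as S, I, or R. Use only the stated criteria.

S, I, I, S, I, S, R, I, R

Penicillin: 32 mm is ≥ 24 mm ⇒ S
Tobramycin (14 mm) in 13–15 mm ⇒ Intermediate
Fosfomycin 19 mm: in 19–20 mm — intermediate
Amoxicillin-clavulanate 15 mm: ≥ 15 mm ⇒ S
Nafcillin: 13 mm is in 8–13 mm — I
Cefepime (14 mm) ≥ 14 mm — susceptible
Aztreonam: 13 mm is ≤ 16 mm → R
Cefazolin: 24 mm is in 22–27 mm ⇒ Intermediate
Gentamicin 25 mm: ≤ 25 mm ⇒ Resistant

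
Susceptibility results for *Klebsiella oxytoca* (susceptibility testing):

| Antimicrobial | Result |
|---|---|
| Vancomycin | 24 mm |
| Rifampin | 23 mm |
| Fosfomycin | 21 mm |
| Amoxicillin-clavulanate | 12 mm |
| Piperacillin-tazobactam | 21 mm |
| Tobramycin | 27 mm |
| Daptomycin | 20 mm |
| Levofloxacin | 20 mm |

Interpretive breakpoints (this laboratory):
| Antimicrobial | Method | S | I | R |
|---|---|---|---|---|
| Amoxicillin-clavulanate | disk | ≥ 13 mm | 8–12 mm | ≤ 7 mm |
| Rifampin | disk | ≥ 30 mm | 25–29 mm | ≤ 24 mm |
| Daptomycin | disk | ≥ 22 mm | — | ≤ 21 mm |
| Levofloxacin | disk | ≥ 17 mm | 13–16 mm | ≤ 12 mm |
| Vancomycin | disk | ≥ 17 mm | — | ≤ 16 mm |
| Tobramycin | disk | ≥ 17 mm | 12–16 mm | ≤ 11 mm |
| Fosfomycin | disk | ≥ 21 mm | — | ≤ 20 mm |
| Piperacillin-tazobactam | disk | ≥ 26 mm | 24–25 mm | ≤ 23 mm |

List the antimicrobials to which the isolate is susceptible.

Vancomycin: 24 mm is ≥ 17 mm — S
Rifampin (23 mm) ≤ 24 mm — Resistant
Fosfomycin 21 mm: ≥ 21 mm ⇒ Susceptible
Amoxicillin-clavulanate 12 mm: in 8–12 mm → Intermediate
Piperacillin-tazobactam: 21 mm is ≤ 23 mm ⇒ resistant
Tobramycin: 27 mm is ≥ 17 mm — S
Daptomycin 20 mm: ≤ 21 mm → R
Levofloxacin: 20 mm is ≥ 17 mm — susceptible

vancomycin, fosfomycin, tobramycin, levofloxacin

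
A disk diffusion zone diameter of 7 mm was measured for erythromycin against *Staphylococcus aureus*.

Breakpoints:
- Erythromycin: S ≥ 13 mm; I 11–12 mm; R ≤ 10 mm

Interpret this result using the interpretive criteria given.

Erythromycin 7 mm: ≤ 10 mm — R

R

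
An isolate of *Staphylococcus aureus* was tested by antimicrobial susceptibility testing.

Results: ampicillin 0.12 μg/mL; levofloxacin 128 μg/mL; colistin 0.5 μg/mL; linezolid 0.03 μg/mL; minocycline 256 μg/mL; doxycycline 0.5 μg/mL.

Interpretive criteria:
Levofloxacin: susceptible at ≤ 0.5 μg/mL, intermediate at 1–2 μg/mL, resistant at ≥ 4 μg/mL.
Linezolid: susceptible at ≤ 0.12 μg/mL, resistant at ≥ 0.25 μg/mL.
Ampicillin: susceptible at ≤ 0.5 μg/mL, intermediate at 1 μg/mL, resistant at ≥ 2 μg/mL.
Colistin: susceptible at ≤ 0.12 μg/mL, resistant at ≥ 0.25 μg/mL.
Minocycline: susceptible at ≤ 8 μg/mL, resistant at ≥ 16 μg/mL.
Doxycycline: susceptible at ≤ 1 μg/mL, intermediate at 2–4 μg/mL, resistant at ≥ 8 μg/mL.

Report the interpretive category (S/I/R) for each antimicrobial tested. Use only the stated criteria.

S, R, R, S, R, S

Ampicillin (0.12 μg/mL) ≤ 0.5 μg/mL → S
Levofloxacin (128 μg/mL) ≥ 4 μg/mL — resistant
Colistin (0.5 μg/mL) ≥ 0.25 μg/mL — R
Linezolid (0.03 μg/mL) ≤ 0.12 μg/mL ⇒ S
Minocycline 256 μg/mL: ≥ 16 μg/mL — Resistant
Doxycycline (0.5 μg/mL) ≤ 1 μg/mL ⇒ susceptible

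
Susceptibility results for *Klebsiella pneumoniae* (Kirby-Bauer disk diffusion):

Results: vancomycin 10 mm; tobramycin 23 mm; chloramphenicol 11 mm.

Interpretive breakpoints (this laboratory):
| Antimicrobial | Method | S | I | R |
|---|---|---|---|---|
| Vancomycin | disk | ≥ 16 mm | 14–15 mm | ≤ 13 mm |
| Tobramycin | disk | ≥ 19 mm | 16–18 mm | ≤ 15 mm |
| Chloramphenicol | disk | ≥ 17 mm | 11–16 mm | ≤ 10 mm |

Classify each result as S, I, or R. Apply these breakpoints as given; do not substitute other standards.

Vancomycin: 10 mm is ≤ 13 mm → Resistant
Tobramycin (23 mm) ≥ 19 mm → susceptible
Chloramphenicol (11 mm) in 11–16 mm — Intermediate

R, S, I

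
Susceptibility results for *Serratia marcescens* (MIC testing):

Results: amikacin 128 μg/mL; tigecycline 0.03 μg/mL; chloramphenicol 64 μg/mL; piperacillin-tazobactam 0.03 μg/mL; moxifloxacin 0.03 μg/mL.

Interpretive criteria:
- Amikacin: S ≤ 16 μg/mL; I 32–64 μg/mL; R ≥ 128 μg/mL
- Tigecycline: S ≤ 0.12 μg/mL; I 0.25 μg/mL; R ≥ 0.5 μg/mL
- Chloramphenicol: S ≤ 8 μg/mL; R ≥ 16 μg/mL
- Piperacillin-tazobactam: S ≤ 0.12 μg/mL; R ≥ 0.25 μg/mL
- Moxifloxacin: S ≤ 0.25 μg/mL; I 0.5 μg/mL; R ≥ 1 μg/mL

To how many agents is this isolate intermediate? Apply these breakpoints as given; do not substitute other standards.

Amikacin: 128 μg/mL is ≥ 128 μg/mL — resistant
Tigecycline: 0.03 μg/mL is ≤ 0.12 μg/mL — Susceptible
Chloramphenicol 64 μg/mL: ≥ 16 μg/mL → Resistant
Piperacillin-tazobactam: 0.03 μg/mL is ≤ 0.12 μg/mL — S
Moxifloxacin (0.03 μg/mL) ≤ 0.25 μg/mL — Susceptible
Intermediate: 0

0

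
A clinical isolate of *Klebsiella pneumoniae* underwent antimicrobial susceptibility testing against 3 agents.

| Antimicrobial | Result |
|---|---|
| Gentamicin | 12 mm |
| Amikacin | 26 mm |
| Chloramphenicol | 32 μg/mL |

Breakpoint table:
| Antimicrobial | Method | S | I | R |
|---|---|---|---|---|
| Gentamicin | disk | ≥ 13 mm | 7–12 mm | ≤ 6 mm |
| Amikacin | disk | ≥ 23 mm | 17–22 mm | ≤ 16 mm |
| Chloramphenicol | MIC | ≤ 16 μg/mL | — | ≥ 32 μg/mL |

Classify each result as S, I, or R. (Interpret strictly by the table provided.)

I, S, R

Gentamicin 12 mm: in 7–12 mm — intermediate
Amikacin (26 mm) ≥ 23 mm — S
Chloramphenicol: 32 μg/mL is ≥ 32 μg/mL — R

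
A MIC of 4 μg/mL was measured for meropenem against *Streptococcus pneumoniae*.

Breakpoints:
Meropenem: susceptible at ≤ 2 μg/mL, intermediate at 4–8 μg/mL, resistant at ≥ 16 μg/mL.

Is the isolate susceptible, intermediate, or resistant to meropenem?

Meropenem 4 μg/mL: in 4–8 μg/mL — I

Intermediate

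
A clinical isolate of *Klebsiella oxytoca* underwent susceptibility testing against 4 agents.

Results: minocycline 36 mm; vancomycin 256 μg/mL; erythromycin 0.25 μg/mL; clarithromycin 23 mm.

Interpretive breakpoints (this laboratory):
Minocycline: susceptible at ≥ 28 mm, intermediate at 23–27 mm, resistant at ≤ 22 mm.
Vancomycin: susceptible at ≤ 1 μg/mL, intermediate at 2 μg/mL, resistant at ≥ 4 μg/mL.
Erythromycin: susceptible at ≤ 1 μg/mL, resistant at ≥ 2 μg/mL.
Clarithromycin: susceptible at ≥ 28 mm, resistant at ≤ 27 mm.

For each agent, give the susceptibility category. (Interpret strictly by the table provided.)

S, R, S, R

Minocycline (36 mm) ≥ 28 mm → S
Vancomycin (256 μg/mL) ≥ 4 μg/mL ⇒ resistant
Erythromycin: 0.25 μg/mL is ≤ 1 μg/mL ⇒ susceptible
Clarithromycin 23 mm: ≤ 27 mm — Resistant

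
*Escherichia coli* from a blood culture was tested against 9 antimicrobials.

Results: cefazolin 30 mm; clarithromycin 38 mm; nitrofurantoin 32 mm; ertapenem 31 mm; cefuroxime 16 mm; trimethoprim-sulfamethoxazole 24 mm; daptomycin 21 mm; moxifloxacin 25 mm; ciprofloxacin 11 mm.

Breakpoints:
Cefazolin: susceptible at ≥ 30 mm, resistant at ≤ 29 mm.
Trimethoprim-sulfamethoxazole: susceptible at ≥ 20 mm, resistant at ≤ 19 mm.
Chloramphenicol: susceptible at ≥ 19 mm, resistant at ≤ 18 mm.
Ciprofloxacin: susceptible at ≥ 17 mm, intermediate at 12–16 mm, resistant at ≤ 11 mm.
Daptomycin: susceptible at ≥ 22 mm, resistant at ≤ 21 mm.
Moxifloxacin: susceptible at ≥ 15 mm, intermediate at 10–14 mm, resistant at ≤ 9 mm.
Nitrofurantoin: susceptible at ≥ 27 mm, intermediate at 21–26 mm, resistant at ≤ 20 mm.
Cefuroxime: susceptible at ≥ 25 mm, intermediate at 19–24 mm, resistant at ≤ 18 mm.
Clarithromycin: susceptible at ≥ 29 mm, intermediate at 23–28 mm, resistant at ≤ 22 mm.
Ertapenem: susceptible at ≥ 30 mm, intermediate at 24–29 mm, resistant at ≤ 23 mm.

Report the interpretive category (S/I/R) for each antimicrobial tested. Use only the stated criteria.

Cefazolin: 30 mm is ≥ 30 mm — Susceptible
Clarithromycin: 38 mm is ≥ 29 mm ⇒ Susceptible
Nitrofurantoin (32 mm) ≥ 27 mm — S
Ertapenem (31 mm) ≥ 30 mm ⇒ susceptible
Cefuroxime: 16 mm is ≤ 18 mm → resistant
Trimethoprim-sulfamethoxazole: 24 mm is ≥ 20 mm ⇒ susceptible
Daptomycin (21 mm) ≤ 21 mm → resistant
Moxifloxacin: 25 mm is ≥ 15 mm — Susceptible
Ciprofloxacin (11 mm) ≤ 11 mm → resistant

S, S, S, S, R, S, R, S, R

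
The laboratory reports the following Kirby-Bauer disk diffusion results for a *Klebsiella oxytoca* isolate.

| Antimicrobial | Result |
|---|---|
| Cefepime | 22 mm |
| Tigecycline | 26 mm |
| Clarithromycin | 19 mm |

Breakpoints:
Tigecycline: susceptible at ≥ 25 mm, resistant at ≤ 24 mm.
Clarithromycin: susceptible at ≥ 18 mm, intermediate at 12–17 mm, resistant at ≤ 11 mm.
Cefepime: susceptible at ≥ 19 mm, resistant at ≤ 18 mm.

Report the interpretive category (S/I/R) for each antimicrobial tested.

Cefepime: 22 mm is ≥ 19 mm → susceptible
Tigecycline (26 mm) ≥ 25 mm → Susceptible
Clarithromycin (19 mm) ≥ 18 mm → susceptible

S, S, S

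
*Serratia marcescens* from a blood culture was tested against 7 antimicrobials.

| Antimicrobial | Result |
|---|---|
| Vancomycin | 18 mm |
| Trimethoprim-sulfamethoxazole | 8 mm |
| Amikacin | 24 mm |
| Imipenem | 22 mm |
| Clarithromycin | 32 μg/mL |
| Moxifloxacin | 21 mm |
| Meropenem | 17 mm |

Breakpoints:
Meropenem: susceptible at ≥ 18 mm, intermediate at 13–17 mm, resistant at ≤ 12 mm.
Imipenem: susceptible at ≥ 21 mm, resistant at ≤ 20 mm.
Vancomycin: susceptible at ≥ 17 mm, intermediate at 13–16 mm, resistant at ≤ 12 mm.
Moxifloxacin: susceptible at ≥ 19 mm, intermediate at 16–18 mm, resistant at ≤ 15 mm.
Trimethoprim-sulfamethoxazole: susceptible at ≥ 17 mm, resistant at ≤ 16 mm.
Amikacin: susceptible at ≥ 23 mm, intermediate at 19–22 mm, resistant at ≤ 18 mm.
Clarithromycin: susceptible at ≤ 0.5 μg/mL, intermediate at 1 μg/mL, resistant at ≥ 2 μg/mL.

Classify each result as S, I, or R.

S, R, S, S, R, S, I

Vancomycin 18 mm: ≥ 17 mm — susceptible
Trimethoprim-sulfamethoxazole (8 mm) ≤ 16 mm — R
Amikacin 24 mm: ≥ 23 mm → S
Imipenem 22 mm: ≥ 21 mm — S
Clarithromycin: 32 μg/mL is ≥ 2 μg/mL ⇒ resistant
Moxifloxacin (21 mm) ≥ 19 mm ⇒ Susceptible
Meropenem (17 mm) in 13–17 mm — I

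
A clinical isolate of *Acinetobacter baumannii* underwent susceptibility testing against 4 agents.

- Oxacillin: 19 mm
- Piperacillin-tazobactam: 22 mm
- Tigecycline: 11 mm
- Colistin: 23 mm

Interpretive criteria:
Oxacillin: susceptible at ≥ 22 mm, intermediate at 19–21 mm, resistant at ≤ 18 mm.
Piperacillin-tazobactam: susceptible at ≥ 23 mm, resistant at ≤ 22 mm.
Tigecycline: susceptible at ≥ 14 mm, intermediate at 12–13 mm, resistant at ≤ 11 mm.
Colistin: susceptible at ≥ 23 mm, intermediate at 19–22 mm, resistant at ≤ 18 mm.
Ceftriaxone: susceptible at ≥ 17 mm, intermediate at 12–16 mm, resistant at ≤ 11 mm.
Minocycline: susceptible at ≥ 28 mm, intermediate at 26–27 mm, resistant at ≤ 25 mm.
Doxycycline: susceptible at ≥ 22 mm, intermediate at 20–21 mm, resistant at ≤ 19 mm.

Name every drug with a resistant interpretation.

Oxacillin (19 mm) in 19–21 mm — Intermediate
Piperacillin-tazobactam 22 mm: ≤ 22 mm — R
Tigecycline: 11 mm is ≤ 11 mm — R
Colistin: 23 mm is ≥ 23 mm → Susceptible

piperacillin-tazobactam, tigecycline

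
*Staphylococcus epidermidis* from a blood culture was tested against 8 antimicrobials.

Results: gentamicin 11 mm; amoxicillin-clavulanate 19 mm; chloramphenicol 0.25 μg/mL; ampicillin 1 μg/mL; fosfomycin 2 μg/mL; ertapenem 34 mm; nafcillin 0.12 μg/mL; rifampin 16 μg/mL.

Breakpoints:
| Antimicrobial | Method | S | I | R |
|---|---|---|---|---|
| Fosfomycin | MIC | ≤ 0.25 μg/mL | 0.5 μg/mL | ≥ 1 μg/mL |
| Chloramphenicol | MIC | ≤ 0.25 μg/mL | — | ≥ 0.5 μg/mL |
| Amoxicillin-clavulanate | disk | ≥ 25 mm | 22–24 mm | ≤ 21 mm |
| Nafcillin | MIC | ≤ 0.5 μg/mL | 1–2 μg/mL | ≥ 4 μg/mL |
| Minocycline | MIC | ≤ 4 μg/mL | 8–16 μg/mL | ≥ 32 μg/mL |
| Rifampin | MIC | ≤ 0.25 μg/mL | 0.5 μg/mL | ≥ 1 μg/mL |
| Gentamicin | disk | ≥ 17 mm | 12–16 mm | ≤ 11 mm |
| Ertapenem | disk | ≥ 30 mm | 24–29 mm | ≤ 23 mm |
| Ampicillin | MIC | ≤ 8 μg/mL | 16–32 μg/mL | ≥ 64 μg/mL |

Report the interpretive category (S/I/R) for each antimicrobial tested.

Gentamicin 11 mm: ≤ 11 mm ⇒ resistant
Amoxicillin-clavulanate 19 mm: ≤ 21 mm — Resistant
Chloramphenicol 0.25 μg/mL: ≤ 0.25 μg/mL — susceptible
Ampicillin: 1 μg/mL is ≤ 8 μg/mL → Susceptible
Fosfomycin 2 μg/mL: ≥ 1 μg/mL ⇒ Resistant
Ertapenem 34 mm: ≥ 30 mm → S
Nafcillin: 0.12 μg/mL is ≤ 0.5 μg/mL → Susceptible
Rifampin 16 μg/mL: ≥ 1 μg/mL — R

R, R, S, S, R, S, S, R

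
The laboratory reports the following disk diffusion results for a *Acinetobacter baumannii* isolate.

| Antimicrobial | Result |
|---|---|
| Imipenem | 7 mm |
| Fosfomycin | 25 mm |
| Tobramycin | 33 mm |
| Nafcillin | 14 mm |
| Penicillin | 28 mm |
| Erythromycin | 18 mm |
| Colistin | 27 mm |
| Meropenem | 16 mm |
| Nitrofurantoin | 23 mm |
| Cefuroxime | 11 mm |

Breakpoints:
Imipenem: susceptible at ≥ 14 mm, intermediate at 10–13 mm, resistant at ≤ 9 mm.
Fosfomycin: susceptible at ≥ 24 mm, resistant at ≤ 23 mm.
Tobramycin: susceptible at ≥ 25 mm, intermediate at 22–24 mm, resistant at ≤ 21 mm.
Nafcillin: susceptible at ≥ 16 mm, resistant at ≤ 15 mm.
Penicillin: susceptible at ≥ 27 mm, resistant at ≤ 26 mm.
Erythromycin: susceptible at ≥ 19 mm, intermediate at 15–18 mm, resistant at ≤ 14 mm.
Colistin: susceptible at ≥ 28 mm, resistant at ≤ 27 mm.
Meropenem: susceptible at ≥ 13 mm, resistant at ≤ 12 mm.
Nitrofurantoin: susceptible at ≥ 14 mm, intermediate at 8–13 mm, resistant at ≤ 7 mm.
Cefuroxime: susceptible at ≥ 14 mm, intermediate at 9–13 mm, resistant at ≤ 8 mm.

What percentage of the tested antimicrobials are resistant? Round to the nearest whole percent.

30%

Imipenem (7 mm) ≤ 9 mm ⇒ Resistant
Fosfomycin: 25 mm is ≥ 24 mm → susceptible
Tobramycin: 33 mm is ≥ 25 mm — susceptible
Nafcillin 14 mm: ≤ 15 mm ⇒ resistant
Penicillin: 28 mm is ≥ 27 mm ⇒ susceptible
Erythromycin 18 mm: in 15–18 mm — Intermediate
Colistin 27 mm: ≤ 27 mm → R
Meropenem: 16 mm is ≥ 13 mm → susceptible
Nitrofurantoin 23 mm: ≥ 14 mm → susceptible
Cefuroxime 11 mm: in 9–13 mm ⇒ Intermediate
Resistant: 3/10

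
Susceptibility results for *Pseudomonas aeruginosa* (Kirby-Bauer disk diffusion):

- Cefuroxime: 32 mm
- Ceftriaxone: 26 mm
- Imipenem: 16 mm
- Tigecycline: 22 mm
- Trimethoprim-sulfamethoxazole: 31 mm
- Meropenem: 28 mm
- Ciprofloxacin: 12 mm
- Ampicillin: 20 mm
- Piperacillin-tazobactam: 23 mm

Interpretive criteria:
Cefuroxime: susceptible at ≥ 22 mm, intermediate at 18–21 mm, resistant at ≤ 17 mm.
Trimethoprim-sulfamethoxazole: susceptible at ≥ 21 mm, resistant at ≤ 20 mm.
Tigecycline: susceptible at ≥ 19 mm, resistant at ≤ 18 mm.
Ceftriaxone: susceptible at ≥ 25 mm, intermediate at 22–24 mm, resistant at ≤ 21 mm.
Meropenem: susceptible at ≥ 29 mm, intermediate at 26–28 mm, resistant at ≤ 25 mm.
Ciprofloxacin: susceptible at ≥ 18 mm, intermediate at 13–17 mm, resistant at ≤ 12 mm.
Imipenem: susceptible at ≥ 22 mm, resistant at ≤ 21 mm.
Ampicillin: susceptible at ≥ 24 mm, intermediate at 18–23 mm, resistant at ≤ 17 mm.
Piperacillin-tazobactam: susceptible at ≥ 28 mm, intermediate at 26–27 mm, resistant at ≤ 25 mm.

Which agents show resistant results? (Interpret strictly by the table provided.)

Cefuroxime 32 mm: ≥ 22 mm — S
Ceftriaxone 26 mm: ≥ 25 mm → S
Imipenem: 16 mm is ≤ 21 mm — R
Tigecycline 22 mm: ≥ 19 mm — susceptible
Trimethoprim-sulfamethoxazole (31 mm) ≥ 21 mm → Susceptible
Meropenem (28 mm) in 26–28 mm ⇒ intermediate
Ciprofloxacin (12 mm) ≤ 12 mm → Resistant
Ampicillin (20 mm) in 18–23 mm → intermediate
Piperacillin-tazobactam (23 mm) ≤ 25 mm → Resistant

imipenem, ciprofloxacin, piperacillin-tazobactam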